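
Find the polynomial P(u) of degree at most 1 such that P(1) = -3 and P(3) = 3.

P(u) = 3u - 6

Write P(u) = au + b. Substituting each data point gives a linear system:
  a + b = -3
  3a + b = 3
Solving the system yields a = 3, b = -6.
So P(u) = 3u - 6.
Check: P(1) = -3. ✓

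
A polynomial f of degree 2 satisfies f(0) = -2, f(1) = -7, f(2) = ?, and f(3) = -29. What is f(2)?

-16

On equispaced nodes a degree-2 polynomial has vanishing third forward difference, so
  - f(0) + 3·f(1) - 3·f(2) + f(3) = 0.
Substituting the known values and solving for f(2):
  -3·f(2) = 48
  f(2) = -16.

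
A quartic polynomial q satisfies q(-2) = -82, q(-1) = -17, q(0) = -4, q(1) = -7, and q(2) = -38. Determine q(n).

Write q(n) = an^4 + bn^3 + cn^2 + dn + e. Substituting each data point gives a linear system:
  16a - 8b + 4c - 2d + e = -82
  a - b + c - d + e = -17
  e = -4
  a + b + c + d + e = -7
  16a + 8b + 4c + 2d + e = -38
Solving the system yields a = -2, b = 2, c = -6, d = 3, e = -4.
So q(n) = -2n^4 + 2n^3 - 6n^2 + 3n - 4.
Check: q(0) = -4. ✓

q(n) = -2n^4 + 2n^3 - 6n^2 + 3n - 4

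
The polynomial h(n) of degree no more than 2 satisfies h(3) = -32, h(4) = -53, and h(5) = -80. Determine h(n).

h(n) = -3n^2 - 5

Using the Lagrange interpolation formula with nodes 3, 4, 5:
  L_0(n) = (n - 4)(n - 5) / 2
  L_1(n) = (n - 3)(n - 5) / -1
  L_2(n) = (n - 3)(n - 4) / 2
Then h(n) = -32·L_0(n) - 53·L_1(n) - 80·L_2(n).
Expanding and collecting terms gives h(n) = -3n^2 - 5.
Check: h(3) = -32. ✓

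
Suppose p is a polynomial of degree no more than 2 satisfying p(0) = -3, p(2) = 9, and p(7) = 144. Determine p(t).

p(t) = 3t^2 - 3

Write p(t) = at^2 + bt + c. Substituting each data point gives a linear system:
  c = -3
  4a + 2b + c = 9
  49a + 7b + c = 144
Solving the system yields a = 3, b = 0, c = -3.
So p(t) = 3t² - 3.
Check: p(7) = 144. ✓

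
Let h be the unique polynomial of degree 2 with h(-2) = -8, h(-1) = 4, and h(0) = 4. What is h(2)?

Forward differences of the values at x = -2, -1, 0:
  h  : -8  4  4
  Δ  : 12  0
  Δ^2: -12
The second differences are constant, confirming degree 2.
Interpolating (Newton forward form) and evaluating at x = 2 gives h(2) = -32.

-32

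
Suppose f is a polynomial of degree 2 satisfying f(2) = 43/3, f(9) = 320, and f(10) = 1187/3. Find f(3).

Write f(s) = as^2 + bs + c. Substituting each data point gives a linear system:
  4a + 2b + c = 43/3
  81a + 9b + c = 320
  100a + 10b + c = 1187/3
Solving the system yields a = 4, b = -1/3, c = -1.
So f(s) = 4s^2 - (1/3)s - 1.
Then f(3) = 34.

34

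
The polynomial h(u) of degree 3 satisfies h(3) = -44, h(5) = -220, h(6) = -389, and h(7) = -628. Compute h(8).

-949

Write h(u) = au^3 + bu^2 + cu + d. Substituting each data point gives a linear system:
  27a + 9b + 3c + d = -44
  125a + 25b + 5c + d = -220
  216a + 36b + 6c + d = -389
  343a + 49b + 7c + d = -628
Solving the system yields a = -2, b = 1, c = 2, d = -5.
So h(u) = -2u^3 + u^2 + 2u - 5.
Then h(8) = -949.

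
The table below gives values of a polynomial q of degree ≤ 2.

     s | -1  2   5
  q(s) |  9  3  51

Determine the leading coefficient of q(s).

Write q(s) = as^2 + bs + c. Substituting each data point gives a linear system:
  a - b + c = 9
  4a + 2b + c = 3
  25a + 5b + c = 51
Solving the system yields a = 3, b = -5, c = 1.
So q(s) = 3s^2 - 5s + 1.
The leading coefficient is 3.

3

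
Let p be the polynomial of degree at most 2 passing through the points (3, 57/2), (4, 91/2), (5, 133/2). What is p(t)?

p(t) = 2t^2 + 3t + 3/2

Write p(t) = at^2 + bt + c. Substituting each data point gives a linear system:
  9a + 3b + c = 57/2
  16a + 4b + c = 91/2
  25a + 5b + c = 133/2
Solving the system yields a = 2, b = 3, c = 3/2.
So p(t) = 2t² + 3t + 3/2.
Check: p(5) = 133/2. ✓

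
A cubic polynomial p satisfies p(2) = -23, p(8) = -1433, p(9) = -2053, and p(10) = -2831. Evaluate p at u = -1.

Using the Lagrange interpolation formula with nodes 2, 8, 9, 10:
  L_0(u) = (u - 8)(u - 9)(u - 10) / -336
  L_1(u) = (u - 2)(u - 9)(u - 10) / 12
  L_2(u) = (u - 2)(u - 8)(u - 10) / -7
  L_3(u) = (u - 2)(u - 8)(u - 9) / 16
Then p(u) = -23·L_0(u) - 1433·L_1(u) - 2053·L_2(u) - 2831·L_3(u).
Expanding and collecting terms gives p(u) = -3u^3 + 2u^2 - 3u - 1.
Evaluating at u = -1: p(-1) = 7.

7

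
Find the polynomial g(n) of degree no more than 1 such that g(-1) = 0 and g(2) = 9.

Write g(n) = an + b. Substituting each data point gives a linear system:
  -a + b = 0
  2a + b = 9
Solving the system yields a = 3, b = 3.
So g(n) = 3n + 3.
Check: g(-1) = 0. ✓

g(n) = 3n + 3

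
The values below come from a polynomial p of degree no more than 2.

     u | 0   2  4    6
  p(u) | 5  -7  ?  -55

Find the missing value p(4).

-27

The 3 known points determine the degree-2 polynomial uniquely.
Write p(u) = au^2 + bu + c. Substituting each data point gives a linear system:
  c = 5
  4a + 2b + c = -7
  36a + 6b + c = -55
Solving the system yields a = -1, b = -4, c = 5.
So p(u) = -u^2 - 4u + 5.
Then p(4) = -27.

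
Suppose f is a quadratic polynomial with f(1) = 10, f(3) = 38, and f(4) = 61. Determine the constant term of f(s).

5

Write f(s) = as^2 + bs + c. Substituting each data point gives a linear system:
  a + b + c = 10
  9a + 3b + c = 38
  16a + 4b + c = 61
Solving the system yields a = 3, b = 2, c = 5.
So f(s) = 3s^2 + 2s + 5.
The constant term is 5.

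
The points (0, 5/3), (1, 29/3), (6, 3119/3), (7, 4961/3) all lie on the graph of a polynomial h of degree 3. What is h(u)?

Write h(u) = au^3 + bu^2 + cu + d. Substituting each data point gives a linear system:
  d = 5/3
  a + b + c + d = 29/3
  216a + 36b + 6c + d = 3119/3
  343a + 49b + 7c + d = 4961/3
Solving the system yields a = 5, b = -2, c = 5, d = 5/3.
So h(u) = 5u^3 - 2u^2 + 5u + 5/3.
Check: h(0) = 5/3. ✓

h(u) = 5u^3 - 2u^2 + 5u + 5/3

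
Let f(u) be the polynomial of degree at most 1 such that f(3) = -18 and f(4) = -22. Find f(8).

-38

Using the Lagrange interpolation formula with nodes 3, 4:
  L_0(u) = (u - 4) / -1
  L_1(u) = (u - 3) / 1
Then f(u) = -18·L_0(u) - 22·L_1(u).
Expanding and collecting terms gives f(u) = -4u - 6.
Evaluating at u = 8: f(8) = -38.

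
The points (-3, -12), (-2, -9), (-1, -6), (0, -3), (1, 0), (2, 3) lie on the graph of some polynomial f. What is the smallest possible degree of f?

Forward differences of the values at s = -3, -2, -1, 0, 1, 2:
  f  : -12  -9  -6  -3  0  3
  Δ  : 3  3  3  3  3
  Δ^2: 0  0  0  0
  Δ^3: 0  0  0
  Δ^4: 0  0
  Δ^5: 0
The first differences are constant (3) and nonzero, while all higher differences vanish, so the minimal degree is 1.

1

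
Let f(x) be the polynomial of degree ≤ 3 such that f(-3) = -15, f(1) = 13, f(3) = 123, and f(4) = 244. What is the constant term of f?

0

Write f(x) = ax^3 + bx^2 + cx + d. Substituting each data point gives a linear system:
  -27a + 9b - 3c + d = -15
  a + b + c + d = 13
  27a + 9b + 3c + d = 123
  64a + 16b + 4c + d = 244
Solving the system yields a = 2, b = 6, c = 5, d = 0.
So f(x) = 2x^3 + 6x^2 + 5x.
The constant term is 0.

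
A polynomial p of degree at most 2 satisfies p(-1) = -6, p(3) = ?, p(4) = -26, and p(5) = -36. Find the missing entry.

-18

The 3 known points determine the degree-2 polynomial uniquely.
Write p(t) = at^2 + bt + c. Substituting each data point gives a linear system:
  a - b + c = -6
  16a + 4b + c = -26
  25a + 5b + c = -36
Solving the system yields a = -1, b = -1, c = -6.
So p(t) = -t^2 - t - 6.
Then p(3) = -18.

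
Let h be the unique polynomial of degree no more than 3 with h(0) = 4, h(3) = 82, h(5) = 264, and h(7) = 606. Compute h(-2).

12

Using the Lagrange interpolation formula with nodes 0, 3, 5, 7:
  L_0(n) = (n - 3)(n - 5)(n - 7) / -105
  L_1(n) = n(n - 5)(n - 7) / 24
  L_2(n) = n(n - 3)(n - 7) / -20
  L_3(n) = n(n - 3)(n - 5) / 56
Then h(n) = 4·L_0(n) + 82·L_1(n) + 264·L_2(n) + 606·L_3(n).
Expanding and collecting terms gives h(n) = n^3 + 5n^2 + 2n + 4.
Evaluating at n = -2: h(-2) = 12.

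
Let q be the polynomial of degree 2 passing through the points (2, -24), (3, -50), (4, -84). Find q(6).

-176

Write q(s) = as^2 + bs + c. Substituting each data point gives a linear system:
  4a + 2b + c = -24
  9a + 3b + c = -50
  16a + 4b + c = -84
Solving the system yields a = -4, b = -6, c = 4.
So q(s) = -4s² - 6s + 4.
Then q(6) = -176.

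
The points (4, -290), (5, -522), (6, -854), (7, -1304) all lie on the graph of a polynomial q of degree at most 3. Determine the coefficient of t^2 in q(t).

Write q(t) = at^3 + bt^2 + ct + d. Substituting each data point gives a linear system:
  64a + 16b + 4c + d = -290
  125a + 25b + 5c + d = -522
  216a + 36b + 6c + d = -854
  343a + 49b + 7c + d = -1304
Solving the system yields a = -3, b = -5, c = -4, d = -2.
So q(t) = -3t^3 - 5t^2 - 4t - 2.
The coefficient of t^2 is -5.

-5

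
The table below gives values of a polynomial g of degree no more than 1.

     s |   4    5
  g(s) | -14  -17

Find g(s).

Write g(s) = as + b. Substituting each data point gives a linear system:
  4a + b = -14
  5a + b = -17
Solving the system yields a = -3, b = -2.
So g(s) = -3s - 2.
Check: g(4) = -14. ✓

g(s) = -3s - 2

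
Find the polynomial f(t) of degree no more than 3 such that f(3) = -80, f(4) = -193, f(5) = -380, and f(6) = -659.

f(t) = -3t^3 - t^2 + 5t - 5

Write f(t) = at^3 + bt^2 + ct + d. Substituting each data point gives a linear system:
  27a + 9b + 3c + d = -80
  64a + 16b + 4c + d = -193
  125a + 25b + 5c + d = -380
  216a + 36b + 6c + d = -659
Solving the system yields a = -3, b = -1, c = 5, d = -5.
So f(t) = -3t^3 - t^2 + 5t - 5.
Check: f(5) = -380. ✓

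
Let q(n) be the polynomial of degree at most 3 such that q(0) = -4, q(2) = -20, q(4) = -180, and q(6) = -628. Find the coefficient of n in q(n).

Write q(n) = an^3 + bn^2 + cn + d. Substituting each data point gives a linear system:
  d = -4
  8a + 4b + 2c + d = -20
  64a + 16b + 4c + d = -180
  216a + 36b + 6c + d = -628
Solving the system yields a = -3, b = 0, c = 4, d = -4.
So q(n) = -3n^3 + 4n - 4.
The coefficient of n is 4.

4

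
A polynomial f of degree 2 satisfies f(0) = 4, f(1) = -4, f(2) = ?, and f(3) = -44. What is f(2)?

-20

The 3 known points determine the degree-2 polynomial uniquely.
Write f(u) = au^2 + bu + c. Substituting each data point gives a linear system:
  c = 4
  a + b + c = -4
  9a + 3b + c = -44
Solving the system yields a = -4, b = -4, c = 4.
So f(u) = -4u^2 - 4u + 4.
Then f(2) = -20.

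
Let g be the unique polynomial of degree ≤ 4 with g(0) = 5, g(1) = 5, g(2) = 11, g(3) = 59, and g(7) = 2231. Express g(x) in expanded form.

g(x) = x^4 - 4x^2 + 3x + 5

Write g(x) = ax^4 + bx^3 + cx^2 + dx + e. Substituting each data point gives a linear system:
  e = 5
  a + b + c + d + e = 5
  16a + 8b + 4c + 2d + e = 11
  81a + 27b + 9c + 3d + e = 59
  2401a + 343b + 49c + 7d + e = 2231
Solving the system yields a = 1, b = 0, c = -4, d = 3, e = 5.
So g(x) = x⁴ - 4x² + 3x + 5.
Check: g(1) = 5. ✓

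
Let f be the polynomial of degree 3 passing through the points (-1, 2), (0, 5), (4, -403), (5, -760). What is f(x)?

Using the Lagrange interpolation formula with nodes -1, 0, 4, 5:
  L_0(x) = x(x - 4)(x - 5) / -30
  L_1(x) = (x + 1)(x - 4)(x - 5) / 20
  L_2(x) = (x + 1)x(x - 5) / -20
  L_3(x) = (x + 1)x(x - 4) / 30
Then f(x) = 2·L_0(x) + 5·L_1(x) - 403·L_2(x) - 760·L_3(x).
Expanding and collecting terms gives f(x) = -5x³ - 6x² + 2x + 5.
Check: f(4) = -403. ✓

f(x) = -5x^3 - 6x^2 + 2x + 5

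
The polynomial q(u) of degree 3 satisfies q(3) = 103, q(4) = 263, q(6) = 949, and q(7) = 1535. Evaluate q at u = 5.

Write q(u) = au^3 + bu^2 + cu + d. Substituting each data point gives a linear system:
  27a + 9b + 3c + d = 103
  64a + 16b + 4c + d = 263
  216a + 36b + 6c + d = 949
  343a + 49b + 7c + d = 1535
Solving the system yields a = 5, b = -4, c = 3, d = -5.
So q(u) = 5u^3 - 4u^2 + 3u - 5.
Then q(5) = 535.

535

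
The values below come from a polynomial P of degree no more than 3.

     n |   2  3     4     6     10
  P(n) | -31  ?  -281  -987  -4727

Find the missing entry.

-114

The 4 known points determine the degree-3 polynomial uniquely.
Write P(n) = an^3 + bn^2 + cn + d. Substituting each data point gives a linear system:
  8a + 4b + 2c + d = -31
  64a + 16b + 4c + d = -281
  216a + 36b + 6c + d = -987
  1000a + 100b + 10c + d = -4727
Solving the system yields a = -5, b = 3, c = -3, d = 3.
So P(n) = -5n³ + 3n² - 3n + 3.
Then P(3) = -114.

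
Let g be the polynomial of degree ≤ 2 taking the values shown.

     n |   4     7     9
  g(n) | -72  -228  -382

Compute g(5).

Write g(n) = an^2 + bn + c. Substituting each data point gives a linear system:
  16a + 4b + c = -72
  49a + 7b + c = -228
  81a + 9b + c = -382
Solving the system yields a = -5, b = 3, c = -4.
So g(n) = -5n² + 3n - 4.
Then g(5) = -114.

-114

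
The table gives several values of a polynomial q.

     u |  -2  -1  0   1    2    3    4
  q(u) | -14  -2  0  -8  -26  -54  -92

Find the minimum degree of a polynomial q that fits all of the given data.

2

Forward differences of the values at u = -2, -1, 0, 1, 2, 3, 4:
  q  : -14  -2  0  -8  -26  -54  -92
  Δ  : 12  2  -8  -18  -28  -38
  Δ^2: -10  -10  -10  -10  -10
  Δ^3: 0  0  0  0
  Δ^4: 0  0  0
  Δ^5: 0  0
  Δ^6: 0
The second differences are constant (-10) and nonzero, while all higher differences vanish, so the minimal degree is 2.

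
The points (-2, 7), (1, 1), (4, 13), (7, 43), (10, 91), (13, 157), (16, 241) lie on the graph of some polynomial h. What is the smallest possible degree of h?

2

Forward differences of the values at s = -2, 1, 4, 7, 10, 13, 16:
  h  : 7  1  13  43  91  157  241
  Δ  : -6  12  30  48  66  84
  Δ^2: 18  18  18  18  18
  Δ^3: 0  0  0  0
  Δ^4: 0  0  0
  Δ^5: 0  0
  Δ^6: 0
The second differences are constant (18) and nonzero, while all higher differences vanish, so the minimal degree is 2.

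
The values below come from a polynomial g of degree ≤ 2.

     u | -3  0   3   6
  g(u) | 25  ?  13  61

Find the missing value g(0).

1

On equispaced nodes a degree-2 polynomial has vanishing third forward difference, so
  - g(-3) + 3·g(0) - 3·g(3) + g(6) = 0.
Substituting the known values and solving for g(0):
  3·g(0) = 3
  g(0) = 1.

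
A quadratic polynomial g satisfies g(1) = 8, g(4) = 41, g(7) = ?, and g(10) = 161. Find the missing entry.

92

The 3 known points determine the degree-2 polynomial uniquely.
Write g(t) = at^2 + bt + c. Substituting each data point gives a linear system:
  a + b + c = 8
  16a + 4b + c = 41
  100a + 10b + c = 161
Solving the system yields a = 1, b = 6, c = 1.
So g(t) = t^2 + 6t + 1.
Then g(7) = 92.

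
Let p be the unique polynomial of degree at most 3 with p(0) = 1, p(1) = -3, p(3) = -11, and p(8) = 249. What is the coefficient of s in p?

Write p(s) = as^3 + bs^2 + cs + d. Substituting each data point gives a linear system:
  d = 1
  a + b + c + d = -3
  27a + 9b + 3c + d = -11
  512a + 64b + 8c + d = 249
Solving the system yields a = 1, b = -4, c = -1, d = 1.
So p(s) = s³ - 4s² - s + 1.
The coefficient of s is -1.

-1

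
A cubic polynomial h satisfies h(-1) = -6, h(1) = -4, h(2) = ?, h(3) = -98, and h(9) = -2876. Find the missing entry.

The 4 known points determine the degree-3 polynomial uniquely.
Write h(u) = au^3 + bu^2 + cu + d. Substituting each data point gives a linear system:
  -a + b - c + d = -6
  a + b + c + d = -4
  27a + 9b + 3c + d = -98
  729a + 81b + 9c + d = -2876
Solving the system yields a = -4, b = 0, c = 5, d = -5.
So h(u) = -4u³ + 5u - 5.
Then h(2) = -27.

-27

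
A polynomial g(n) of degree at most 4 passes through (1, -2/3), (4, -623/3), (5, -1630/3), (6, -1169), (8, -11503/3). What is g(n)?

Write g(n) = an^4 + bn^3 + cn^2 + dn + e. Substituting each data point gives a linear system:
  a + b + c + d + e = -2/3
  256a + 64b + 16c + 4d + e = -623/3
  625a + 125b + 25c + 5d + e = -1630/3
  1296a + 216b + 36c + 6d + e = -1169
  4096a + 512b + 64c + 8d + e = -11503/3
Solving the system yields a = -1, b = 1/3, c = 1, d = 4, e = -5.
So g(n) = -n^4 + (1/3)n^3 + n^2 + 4n - 5.
Check: g(5) = -1630/3. ✓

g(n) = -n^4 + (1/3)n^3 + n^2 + 4n - 5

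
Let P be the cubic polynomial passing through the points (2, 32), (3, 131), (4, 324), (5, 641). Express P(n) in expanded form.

P(n) = 5n^3 + 2n^2 - 6n - 4

Using the Lagrange interpolation formula with nodes 2, 3, 4, 5:
  L_0(n) = (n - 3)(n - 4)(n - 5) / -6
  L_1(n) = (n - 2)(n - 4)(n - 5) / 2
  L_2(n) = (n - 2)(n - 3)(n - 5) / -2
  L_3(n) = (n - 2)(n - 3)(n - 4) / 6
Then P(n) = 32·L_0(n) + 131·L_1(n) + 324·L_2(n) + 641·L_3(n).
Expanding and collecting terms gives P(n) = 5n^3 + 2n^2 - 6n - 4.
Check: P(4) = 324. ✓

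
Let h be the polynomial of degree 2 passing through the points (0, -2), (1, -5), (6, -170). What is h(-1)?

-9

Using the Lagrange interpolation formula with nodes 0, 1, 6:
  L_0(t) = (t - 1)(t - 6) / 6
  L_1(t) = t(t - 6) / -5
  L_2(t) = t(t - 1) / 30
Then h(t) = -2·L_0(t) - 5·L_1(t) - 170·L_2(t).
Expanding and collecting terms gives h(t) = -5t² + 2t - 2.
Evaluating at t = -1: h(-1) = -9.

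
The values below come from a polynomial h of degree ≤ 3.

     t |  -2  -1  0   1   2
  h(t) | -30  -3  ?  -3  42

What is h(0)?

-6

The 4 known points determine the degree-3 polynomial uniquely.
Write h(t) = at^3 + bt^2 + ct + d. Substituting each data point gives a linear system:
  -8a + 4b - 2c + d = -30
  -a + b - c + d = -3
  a + b + c + d = -3
  8a + 4b + 2c + d = 42
Solving the system yields a = 6, b = 3, c = -6, d = -6.
So h(t) = 6t^3 + 3t^2 - 6t - 6.
Then h(0) = -6.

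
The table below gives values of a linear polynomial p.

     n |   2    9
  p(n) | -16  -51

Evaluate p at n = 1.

Write p(n) = an + b. Substituting each data point gives a linear system:
  2a + b = -16
  9a + b = -51
Solving the system yields a = -5, b = -6.
So p(n) = -5n - 6.
Then p(1) = -11.

-11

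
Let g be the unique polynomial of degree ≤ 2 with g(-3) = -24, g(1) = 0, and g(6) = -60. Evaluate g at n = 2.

Using the Lagrange interpolation formula with nodes -3, 1, 6:
  L_0(n) = (n - 1)(n - 6) / 36
  L_1(n) = (n + 3)(n - 6) / -20
  L_2(n) = (n + 3)(n - 1) / 45
Then g(n) = -24·L_0(n) + 0·L_1(n) - 60·L_2(n).
Expanding and collecting terms gives g(n) = -2n² + 2n.
Evaluating at n = 2: g(2) = -4.

-4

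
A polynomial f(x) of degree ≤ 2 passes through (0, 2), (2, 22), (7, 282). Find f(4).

Write f(x) = ax^2 + bx + c. Substituting each data point gives a linear system:
  c = 2
  4a + 2b + c = 22
  49a + 7b + c = 282
Solving the system yields a = 6, b = -2, c = 2.
So f(x) = 6x^2 - 2x + 2.
Then f(4) = 90.

90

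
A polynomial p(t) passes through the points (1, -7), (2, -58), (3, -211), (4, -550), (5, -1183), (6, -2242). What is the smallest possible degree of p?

4

Forward differences of the values at t = 1, 2, 3, 4, 5, 6:
  p  : -7  -58  -211  -550  -1183  -2242
  Δ  : -51  -153  -339  -633  -1059
  Δ^2: -102  -186  -294  -426
  Δ^3: -84  -108  -132
  Δ^4: -24  -24
  Δ^5: 0
The fourth differences are constant (-24) and nonzero, while all higher differences vanish, so the minimal degree is 4.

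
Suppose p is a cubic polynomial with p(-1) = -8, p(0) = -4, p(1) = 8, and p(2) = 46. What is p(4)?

Write p(t) = at^3 + bt^2 + ct + d. Substituting each data point gives a linear system:
  -a + b - c + d = -8
  d = -4
  a + b + c + d = 8
  8a + 4b + 2c + d = 46
Solving the system yields a = 3, b = 4, c = 5, d = -4.
So p(t) = 3t^3 + 4t^2 + 5t - 4.
Then p(4) = 272.

272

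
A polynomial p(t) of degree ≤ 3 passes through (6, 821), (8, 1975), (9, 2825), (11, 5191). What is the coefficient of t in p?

Write p(t) = at^3 + bt^2 + ct + d. Substituting each data point gives a linear system:
  216a + 36b + 6c + d = 821
  512a + 64b + 8c + d = 1975
  729a + 81b + 9c + d = 2825
  1331a + 121b + 11c + d = 5191
Solving the system yields a = 4, b = -1, c = -1, d = -1.
So p(t) = 4t^3 - t^2 - t - 1.
The coefficient of t is -1.

-1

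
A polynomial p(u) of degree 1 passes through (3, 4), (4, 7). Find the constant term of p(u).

Write p(u) = au + b. Substituting each data point gives a linear system:
  3a + b = 4
  4a + b = 7
Solving the system yields a = 3, b = -5.
So p(u) = 3u - 5.
The constant term is -5.

-5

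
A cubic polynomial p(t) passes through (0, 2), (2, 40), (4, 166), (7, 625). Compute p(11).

Write p(t) = at^3 + bt^2 + ct + d. Substituting each data point gives a linear system:
  d = 2
  8a + 4b + 2c + d = 40
  64a + 16b + 4c + d = 166
  343a + 49b + 7c + d = 625
Solving the system yields a = 1, b = 5, c = 5, d = 2.
So p(t) = t^3 + 5t^2 + 5t + 2.
Then p(11) = 1993.

1993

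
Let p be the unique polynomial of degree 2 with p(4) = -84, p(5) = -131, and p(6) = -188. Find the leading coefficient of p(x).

-5

Write p(x) = ax^2 + bx + c. Substituting each data point gives a linear system:
  16a + 4b + c = -84
  25a + 5b + c = -131
  36a + 6b + c = -188
Solving the system yields a = -5, b = -2, c = 4.
So p(x) = -5x^2 - 2x + 4.
The leading coefficient is -5.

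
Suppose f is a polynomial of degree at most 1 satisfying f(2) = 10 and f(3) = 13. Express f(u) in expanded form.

Write f(u) = au + b. Substituting each data point gives a linear system:
  2a + b = 10
  3a + b = 13
Solving the system yields a = 3, b = 4.
So f(u) = 3u + 4.
Check: f(2) = 10. ✓

f(u) = 3u + 4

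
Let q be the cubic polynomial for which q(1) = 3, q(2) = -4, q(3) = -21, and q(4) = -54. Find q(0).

Write q(s) = as^3 + bs^2 + cs + d. Substituting each data point gives a linear system:
  a + b + c + d = 3
  8a + 4b + 2c + d = -4
  27a + 9b + 3c + d = -21
  64a + 16b + 4c + d = -54
Solving the system yields a = -1, b = 1, c = -3, d = 6.
So q(s) = -s³ + s² - 3s + 6.
Then q(0) = 6.

6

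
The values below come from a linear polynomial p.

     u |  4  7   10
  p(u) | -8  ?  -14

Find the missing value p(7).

The 2 known points determine the degree-1 polynomial uniquely.
Write p(u) = au + b. Substituting each data point gives a linear system:
  4a + b = -8
  10a + b = -14
Solving the system yields a = -1, b = -4.
So p(u) = -u - 4.
Then p(7) = -11.

-11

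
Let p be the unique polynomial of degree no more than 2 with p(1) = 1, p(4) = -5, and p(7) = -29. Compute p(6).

-19

Using the Lagrange interpolation formula with nodes 1, 4, 7:
  L_0(u) = (u - 4)(u - 7) / 18
  L_1(u) = (u - 1)(u - 7) / -9
  L_2(u) = (u - 1)(u - 4) / 18
Then p(u) = 1·L_0(u) - 5·L_1(u) - 29·L_2(u).
Expanding and collecting terms gives p(u) = -u² + 3u - 1.
Evaluating at u = 6: p(6) = -19.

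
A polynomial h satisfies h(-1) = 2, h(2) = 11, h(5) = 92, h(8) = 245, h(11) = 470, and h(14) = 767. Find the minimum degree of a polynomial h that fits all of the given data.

2

Forward differences of the values at x = -1, 2, 5, 8, 11, 14:
  h  : 2  11  92  245  470  767
  Δ  : 9  81  153  225  297
  Δ^2: 72  72  72  72
  Δ^3: 0  0  0
  Δ^4: 0  0
  Δ^5: 0
The second differences are constant (72) and nonzero, while all higher differences vanish, so the minimal degree is 2.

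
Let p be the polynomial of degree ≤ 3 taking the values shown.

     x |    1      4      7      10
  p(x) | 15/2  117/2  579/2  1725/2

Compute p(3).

Write p(x) = ax^3 + bx^2 + cx + d. Substituting each data point gives a linear system:
  a + b + c + d = 15/2
  64a + 16b + 4c + d = 117/2
  343a + 49b + 7c + d = 579/2
  1000a + 100b + 10c + d = 1725/2
Solving the system yields a = 1, b = -2, c = 6, d = 5/2.
So p(x) = x³ - 2x² + 6x + 5/2.
Then p(3) = 59/2.

59/2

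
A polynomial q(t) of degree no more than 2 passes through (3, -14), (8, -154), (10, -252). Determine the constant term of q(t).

Write q(t) = at^2 + bt + c. Substituting each data point gives a linear system:
  9a + 3b + c = -14
  64a + 8b + c = -154
  100a + 10b + c = -252
Solving the system yields a = -3, b = 5, c = -2.
So q(t) = -3t^2 + 5t - 2.
The constant term is -2.

-2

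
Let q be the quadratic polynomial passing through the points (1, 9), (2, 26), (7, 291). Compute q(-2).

30

Write q(t) = at^2 + bt + c. Substituting each data point gives a linear system:
  a + b + c = 9
  4a + 2b + c = 26
  49a + 7b + c = 291
Solving the system yields a = 6, b = -1, c = 4.
So q(t) = 6t^2 - t + 4.
Then q(-2) = 30.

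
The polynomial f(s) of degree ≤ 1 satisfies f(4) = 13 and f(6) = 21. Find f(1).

1

Write f(s) = as + b. Substituting each data point gives a linear system:
  4a + b = 13
  6a + b = 21
Solving the system yields a = 4, b = -3.
So f(s) = 4s - 3.
Then f(1) = 1.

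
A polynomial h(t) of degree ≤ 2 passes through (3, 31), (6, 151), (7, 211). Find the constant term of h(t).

Write h(t) = at^2 + bt + c. Substituting each data point gives a linear system:
  9a + 3b + c = 31
  36a + 6b + c = 151
  49a + 7b + c = 211
Solving the system yields a = 5, b = -5, c = 1.
So h(t) = 5t² - 5t + 1.
The constant term is 1.

1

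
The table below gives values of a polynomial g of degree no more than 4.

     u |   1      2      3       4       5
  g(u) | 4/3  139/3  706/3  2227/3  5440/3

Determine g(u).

Write g(u) = au^4 + bu^3 + cu^2 + du + e. Substituting each data point gives a linear system:
  a + b + c + d + e = 4/3
  16a + 8b + 4c + 2d + e = 139/3
  81a + 27b + 9c + 3d + e = 706/3
  256a + 64b + 16c + 4d + e = 2227/3
  625a + 125b + 25c + 5d + e = 5440/3
Solving the system yields a = 3, b = -1, c = 3, d = -2, e = -5/3.
So g(u) = 3u^4 - u^3 + 3u^2 - 2u - 5/3.
Check: g(4) = 2227/3. ✓

g(u) = 3u^4 - u^3 + 3u^2 - 2u - 5/3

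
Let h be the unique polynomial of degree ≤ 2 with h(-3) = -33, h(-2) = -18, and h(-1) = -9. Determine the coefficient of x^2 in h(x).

-3

Write h(x) = ax^2 + bx + c. Substituting each data point gives a linear system:
  9a - 3b + c = -33
  4a - 2b + c = -18
  a - b + c = -9
Solving the system yields a = -3, b = 0, c = -6.
So h(x) = -3x^2 - 6.
The leading coefficient is -3.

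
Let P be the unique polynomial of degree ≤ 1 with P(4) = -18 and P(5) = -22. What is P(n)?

Using the Lagrange interpolation formula with nodes 4, 5:
  L_0(n) = (n - 5) / -1
  L_1(n) = (n - 4) / 1
Then P(n) = -18·L_0(n) - 22·L_1(n).
Expanding and collecting terms gives P(n) = -4n - 2.
Check: P(4) = -18. ✓

P(n) = -4n - 2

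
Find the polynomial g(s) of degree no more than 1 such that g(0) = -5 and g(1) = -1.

Write g(s) = as + b. Substituting each data point gives a linear system:
  b = -5
  a + b = -1
Solving the system yields a = 4, b = -5.
So g(s) = 4s - 5.
Check: g(1) = -1. ✓

g(s) = 4s - 5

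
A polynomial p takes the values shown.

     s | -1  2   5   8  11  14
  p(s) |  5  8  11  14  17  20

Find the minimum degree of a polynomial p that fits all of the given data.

1

Forward differences of the values at s = -1, 2, 5, 8, 11, 14:
  p  : 5  8  11  14  17  20
  Δ  : 3  3  3  3  3
  Δ^2: 0  0  0  0
  Δ^3: 0  0  0
  Δ^4: 0  0
  Δ^5: 0
The first differences are constant (3) and nonzero, while all higher differences vanish, so the minimal degree is 1.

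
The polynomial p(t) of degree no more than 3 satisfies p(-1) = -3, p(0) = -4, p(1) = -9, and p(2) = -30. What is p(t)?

p(t) = -2t^3 - 2t^2 - t - 4

Write p(t) = at^3 + bt^2 + ct + d. Substituting each data point gives a linear system:
  -a + b - c + d = -3
  d = -4
  a + b + c + d = -9
  8a + 4b + 2c + d = -30
Solving the system yields a = -2, b = -2, c = -1, d = -4.
So p(t) = -2t^3 - 2t^2 - t - 4.
Check: p(1) = -9. ✓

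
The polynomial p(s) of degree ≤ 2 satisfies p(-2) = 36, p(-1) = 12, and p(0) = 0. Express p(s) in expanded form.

Write p(s) = as^2 + bs + c. Substituting each data point gives a linear system:
  4a - 2b + c = 36
  a - b + c = 12
  c = 0
Solving the system yields a = 6, b = -6, c = 0.
So p(s) = 6s^2 - 6s.
Check: p(0) = 0. ✓

p(s) = 6s^2 - 6s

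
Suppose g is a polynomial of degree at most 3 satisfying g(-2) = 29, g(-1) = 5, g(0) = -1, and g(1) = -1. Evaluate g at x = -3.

83

Write g(x) = ax^3 + bx^2 + cx + d. Substituting each data point gives a linear system:
  -8a + 4b - 2c + d = 29
  -a + b - c + d = 5
  d = -1
  a + b + c + d = -1
Solving the system yields a = -2, b = 3, c = -1, d = -1.
So g(x) = -2x³ + 3x² - x - 1.
Then g(-3) = 83.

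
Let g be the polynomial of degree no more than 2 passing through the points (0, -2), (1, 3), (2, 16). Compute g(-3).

31

Write g(n) = an^2 + bn + c. Substituting each data point gives a linear system:
  c = -2
  a + b + c = 3
  4a + 2b + c = 16
Solving the system yields a = 4, b = 1, c = -2.
So g(n) = 4n^2 + n - 2.
Then g(-3) = 31.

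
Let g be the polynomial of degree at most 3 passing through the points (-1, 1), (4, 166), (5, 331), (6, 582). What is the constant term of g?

Write g(t) = at^3 + bt^2 + ct + d. Substituting each data point gives a linear system:
  -a + b - c + d = 1
  64a + 16b + 4c + d = 166
  125a + 25b + 5c + d = 331
  216a + 36b + 6c + d = 582
Solving the system yields a = 3, b = -2, c = 0, d = 6.
So g(t) = 3t^3 - 2t^2 + 6.
The constant term is 6.

6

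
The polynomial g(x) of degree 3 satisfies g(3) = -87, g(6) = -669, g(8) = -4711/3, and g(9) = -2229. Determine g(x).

Write g(x) = ax^3 + bx^2 + cx + d. Substituting each data point gives a linear system:
  27a + 9b + 3c + d = -87
  216a + 36b + 6c + d = -669
  512a + 64b + 8c + d = -4711/3
  729a + 81b + 9c + d = -2229
Solving the system yields a = -3, b = -1/3, c = -2, d = 3.
So g(x) = -3x^3 - (1/3)x^2 - 2x + 3.
Check: g(3) = -87. ✓

g(x) = -3x^3 - (1/3)x^2 - 2x + 3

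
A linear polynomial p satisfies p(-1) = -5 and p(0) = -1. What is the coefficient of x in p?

Write p(x) = ax + b. Substituting each data point gives a linear system:
  -a + b = -5
  b = -1
Solving the system yields a = 4, b = -1.
So p(x) = 4x - 1.
The leading coefficient is 4.

4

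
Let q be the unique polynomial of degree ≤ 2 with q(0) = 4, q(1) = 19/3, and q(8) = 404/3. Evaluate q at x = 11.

749/3

Using the Lagrange interpolation formula with nodes 0, 1, 8:
  L_0(x) = (x - 1)(x - 8) / 8
  L_1(x) = x(x - 8) / -7
  L_2(x) = x(x - 1) / 56
Then q(x) = 4·L_0(x) + 19/3·L_1(x) + 404/3·L_2(x).
Expanding and collecting terms gives q(x) = 2x^2 + (1/3)x + 4.
Evaluating at x = 11: q(11) = 749/3.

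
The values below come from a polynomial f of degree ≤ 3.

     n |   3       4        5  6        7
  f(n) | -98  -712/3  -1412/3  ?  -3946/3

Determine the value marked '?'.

-822

The 4 known points determine the degree-3 polynomial uniquely.
Write f(n) = an^3 + bn^2 + cn + d. Substituting each data point gives a linear system:
  27a + 9b + 3c + d = -98
  64a + 16b + 4c + d = -712/3
  125a + 25b + 5c + d = -1412/3
  343a + 49b + 7c + d = -3946/3
Solving the system yields a = -4, b = 1, c = 5/3, d = -4.
So f(n) = -4n³ + n² + (5/3)n - 4.
Then f(6) = -822.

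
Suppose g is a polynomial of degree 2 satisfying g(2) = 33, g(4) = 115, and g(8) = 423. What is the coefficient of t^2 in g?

Write g(t) = at^2 + bt + c. Substituting each data point gives a linear system:
  4a + 2b + c = 33
  16a + 4b + c = 115
  64a + 8b + c = 423
Solving the system yields a = 6, b = 5, c = -1.
So g(t) = 6t^2 + 5t - 1.
The leading coefficient is 6.

6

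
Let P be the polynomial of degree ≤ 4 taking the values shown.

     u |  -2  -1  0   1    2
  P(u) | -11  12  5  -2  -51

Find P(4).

Using the Lagrange interpolation formula with nodes -2, -1, 0, 1, 2:
  L_0(u) = (u + 1)u(u - 1)(u - 2) / 24
  L_1(u) = (u + 2)u(u - 1)(u - 2) / -6
  L_2(u) = (u + 2)(u + 1)(u - 1)(u - 2) / 4
  L_3(u) = (u + 2)(u + 1)u(u - 2) / -6
  L_4(u) = (u + 2)(u + 1)u(u - 1) / 24
Then P(u) = -11·L_0(u) + 12·L_1(u) + 5·L_2(u) - 2·L_3(u) - 51·L_4(u).
Expanding and collecting terms gives P(u) = -3u⁴ - u³ + 3u² - 6u + 5.
Evaluating at u = 4: P(4) = -803.

-803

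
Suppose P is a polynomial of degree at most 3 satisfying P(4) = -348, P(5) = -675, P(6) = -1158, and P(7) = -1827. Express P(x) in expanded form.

P(x) = -5x^3 - 3x^2 + 5x

Write P(x) = ax^3 + bx^2 + cx + d. Substituting each data point gives a linear system:
  64a + 16b + 4c + d = -348
  125a + 25b + 5c + d = -675
  216a + 36b + 6c + d = -1158
  343a + 49b + 7c + d = -1827
Solving the system yields a = -5, b = -3, c = 5, d = 0.
So P(x) = -5x^3 - 3x^2 + 5x.
Check: P(6) = -1158. ✓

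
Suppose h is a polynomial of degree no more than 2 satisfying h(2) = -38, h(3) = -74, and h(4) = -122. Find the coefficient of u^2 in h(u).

Write h(u) = au^2 + bu + c. Substituting each data point gives a linear system:
  4a + 2b + c = -38
  9a + 3b + c = -74
  16a + 4b + c = -122
Solving the system yields a = -6, b = -6, c = -2.
So h(u) = -6u^2 - 6u - 2.
The leading coefficient is -6.

-6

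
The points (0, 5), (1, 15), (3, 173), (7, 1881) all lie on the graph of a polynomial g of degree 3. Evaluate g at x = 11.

7045

Write g(x) = ax^3 + bx^2 + cx + d. Substituting each data point gives a linear system:
  d = 5
  a + b + c + d = 15
  27a + 9b + 3c + d = 173
  343a + 49b + 7c + d = 1881
Solving the system yields a = 5, b = 3, c = 2, d = 5.
So g(x) = 5x^3 + 3x^2 + 2x + 5.
Then g(11) = 7045.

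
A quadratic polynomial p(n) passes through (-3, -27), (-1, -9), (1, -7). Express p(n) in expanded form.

p(n) = -2n^2 + n - 6

Using the Lagrange interpolation formula with nodes -3, -1, 1:
  L_0(n) = (n + 1)(n - 1) / 8
  L_1(n) = (n + 3)(n - 1) / -4
  L_2(n) = (n + 3)(n + 1) / 8
Then p(n) = -27·L_0(n) - 9·L_1(n) - 7·L_2(n).
Expanding and collecting terms gives p(n) = -2n^2 + n - 6.
Check: p(-3) = -27. ✓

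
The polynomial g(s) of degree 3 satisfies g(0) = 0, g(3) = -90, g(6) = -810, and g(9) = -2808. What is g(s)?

g(s) = -4s^3 + s^2 + 3s

Write g(s) = as^3 + bs^2 + cs + d. Substituting each data point gives a linear system:
  d = 0
  27a + 9b + 3c + d = -90
  216a + 36b + 6c + d = -810
  729a + 81b + 9c + d = -2808
Solving the system yields a = -4, b = 1, c = 3, d = 0.
So g(s) = -4s^3 + s^2 + 3s.
Check: g(3) = -90. ✓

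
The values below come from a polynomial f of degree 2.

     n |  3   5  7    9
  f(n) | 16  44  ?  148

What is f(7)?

On equispaced nodes a degree-2 polynomial has vanishing third forward difference, so
  - f(3) + 3·f(5) - 3·f(7) + f(9) = 0.
Substituting the known values and solving for f(7):
  -3·f(7) = -264
  f(7) = 88.

88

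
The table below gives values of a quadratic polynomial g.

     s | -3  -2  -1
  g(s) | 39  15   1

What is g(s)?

Write g(s) = as^2 + bs + c. Substituting each data point gives a linear system:
  9a - 3b + c = 39
  4a - 2b + c = 15
  a - b + c = 1
Solving the system yields a = 5, b = 1, c = -3.
So g(s) = 5s^2 + s - 3.
Check: g(-2) = 15. ✓

g(s) = 5s^2 + s - 3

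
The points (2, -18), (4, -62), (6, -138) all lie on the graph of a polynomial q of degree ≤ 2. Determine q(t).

q(t) = -4t^2 + 2t - 6

Using the Lagrange interpolation formula with nodes 2, 4, 6:
  L_0(t) = (t - 4)(t - 6) / 8
  L_1(t) = (t - 2)(t - 6) / -4
  L_2(t) = (t - 2)(t - 4) / 8
Then q(t) = -18·L_0(t) - 62·L_1(t) - 138·L_2(t).
Expanding and collecting terms gives q(t) = -4t² + 2t - 6.
Check: q(6) = -138. ✓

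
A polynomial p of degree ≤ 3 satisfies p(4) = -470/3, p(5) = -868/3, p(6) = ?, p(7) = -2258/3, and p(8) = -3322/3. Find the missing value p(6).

The 4 known points determine the degree-3 polynomial uniquely.
Write p(n) = an^3 + bn^2 + cn + d. Substituting each data point gives a linear system:
  64a + 16b + 4c + d = -470/3
  125a + 25b + 5c + d = -868/3
  343a + 49b + 7c + d = -2258/3
  512a + 64b + 8c + d = -3322/3
Solving the system yields a = -2, b = -1, c = -5/3, d = -6.
So p(n) = -2n³ - n² - (5/3)n - 6.
Then p(6) = -484.

-484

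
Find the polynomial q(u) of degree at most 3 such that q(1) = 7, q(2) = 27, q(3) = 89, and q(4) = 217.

Using the Lagrange interpolation formula with nodes 1, 2, 3, 4:
  L_0(u) = (u - 2)(u - 3)(u - 4) / -6
  L_1(u) = (u - 1)(u - 3)(u - 4) / 2
  L_2(u) = (u - 1)(u - 2)(u - 4) / -2
  L_3(u) = (u - 1)(u - 2)(u - 3) / 6
Then q(u) = 7·L_0(u) + 27·L_1(u) + 89·L_2(u) + 217·L_3(u).
Expanding and collecting terms gives q(u) = 4u^3 - 3u^2 + u + 5.
Check: q(1) = 7. ✓

q(u) = 4u^3 - 3u^2 + u + 5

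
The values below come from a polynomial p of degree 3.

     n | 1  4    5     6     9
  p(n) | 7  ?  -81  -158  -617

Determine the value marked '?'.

The 4 known points determine the degree-3 polynomial uniquely.
Write p(n) = an^3 + bn^2 + cn + d. Substituting each data point gives a linear system:
  a + b + c + d = 7
  125a + 25b + 5c + d = -81
  216a + 36b + 6c + d = -158
  729a + 81b + 9c + d = -617
Solving the system yields a = -1, b = 1, c = 3, d = 4.
So p(n) = -n³ + n² + 3n + 4.
Then p(4) = -32.

-32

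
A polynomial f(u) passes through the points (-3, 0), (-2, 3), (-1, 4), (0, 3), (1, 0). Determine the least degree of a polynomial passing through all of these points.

Forward differences of the values at u = -3, -2, -1, 0, 1:
  f  : 0  3  4  3  0
  Δ  : 3  1  -1  -3
  Δ^2: -2  -2  -2
  Δ^3: 0  0
  Δ^4: 0
The second differences are constant (-2) and nonzero, while all higher differences vanish, so the minimal degree is 2.

2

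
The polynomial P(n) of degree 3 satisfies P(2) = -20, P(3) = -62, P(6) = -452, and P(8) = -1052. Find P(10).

-2036

Using the Lagrange interpolation formula with nodes 2, 3, 6, 8:
  L_0(n) = (n - 3)(n - 6)(n - 8) / -24
  L_1(n) = (n - 2)(n - 6)(n - 8) / 15
  L_2(n) = (n - 2)(n - 3)(n - 8) / -24
  L_3(n) = (n - 2)(n - 3)(n - 6) / 60
Then P(n) = -20·L_0(n) - 62·L_1(n) - 452·L_2(n) - 1052·L_3(n).
Expanding and collecting terms gives P(n) = -2n^3 - 4n + 4.
Evaluating at n = 10: P(10) = -2036.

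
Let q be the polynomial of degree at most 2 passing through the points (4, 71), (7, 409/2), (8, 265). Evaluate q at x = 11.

989/2

Using the Lagrange interpolation formula with nodes 4, 7, 8:
  L_0(x) = (x - 7)(x - 8) / 12
  L_1(x) = (x - 4)(x - 8) / -3
  L_2(x) = (x - 4)(x - 7) / 4
Then q(x) = 71·L_0(x) + 409/2·L_1(x) + 265·L_2(x).
Expanding and collecting terms gives q(x) = 4x² + (1/2)x + 5.
Evaluating at x = 11: q(11) = 989/2.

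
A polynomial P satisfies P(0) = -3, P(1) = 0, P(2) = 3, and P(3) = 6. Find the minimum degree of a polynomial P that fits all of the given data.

Forward differences of the values at x = 0, 1, 2, 3:
  P  : -3  0  3  6
  Δ  : 3  3  3
  Δ^2: 0  0
  Δ^3: 0
The first differences are constant (3) and nonzero, while all higher differences vanish, so the minimal degree is 1.

1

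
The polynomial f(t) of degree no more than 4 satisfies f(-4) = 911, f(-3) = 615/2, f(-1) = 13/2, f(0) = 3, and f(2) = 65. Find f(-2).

69

Using the Lagrange interpolation formula with nodes -4, -3, -1, 0, 2:
  L_0(t) = (t + 3)(t + 1)t(t - 2) / 72
  L_1(t) = (t + 4)(t + 1)t(t - 2) / -30
  L_2(t) = (t + 4)(t + 3)t(t - 2) / 18
  L_3(t) = (t + 4)(t + 3)(t + 1)(t - 2) / -24
  L_4(t) = (t + 4)(t + 3)(t + 1)t / 180
Then f(t) = 911·L_0(t) + 615/2·L_1(t) + 13/2·L_2(t) + 3·L_3(t) + 65·L_4(t).
Expanding and collecting terms gives f(t) = 3t^4 - (3/2)t^3 + 4t^2 + 5t + 3.
Evaluating at t = -2: f(-2) = 69.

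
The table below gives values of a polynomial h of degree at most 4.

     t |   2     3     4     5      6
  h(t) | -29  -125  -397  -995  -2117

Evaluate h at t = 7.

-4009

Using the Lagrange interpolation formula with nodes 2, 3, 4, 5, 6:
  L_0(t) = (t - 3)(t - 4)(t - 5)(t - 6) / 24
  L_1(t) = (t - 2)(t - 4)(t - 5)(t - 6) / -6
  L_2(t) = (t - 2)(t - 3)(t - 5)(t - 6) / 4
  L_3(t) = (t - 2)(t - 3)(t - 4)(t - 6) / -6
  L_4(t) = (t - 2)(t - 3)(t - 4)(t - 5) / 24
Then h(t) = -29·L_0(t) - 125·L_1(t) - 397·L_2(t) - 995·L_3(t) - 2117·L_4(t).
Expanding and collecting terms gives h(t) = -2t^4 + 3t^3 - 5t^2 + 2t - 5.
Evaluating at t = 7: h(7) = -4009.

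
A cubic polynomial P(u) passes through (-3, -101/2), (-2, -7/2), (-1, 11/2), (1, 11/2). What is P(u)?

Using the Lagrange interpolation formula with nodes -3, -2, -1, 1:
  L_0(u) = (u + 2)(u + 1)(u - 1) / -8
  L_1(u) = (u + 3)(u + 1)(u - 1) / 3
  L_2(u) = (u + 3)(u + 2)(u - 1) / -4
  L_3(u) = (u + 3)(u + 2)(u + 1) / 24
Then P(u) = -101/2·L_0(u) - 7/2·L_1(u) + 11/2·L_2(u) + 11/2·L_3(u).
Expanding and collecting terms gives P(u) = 4u^3 + 5u^2 - 4u + 1/2.
Check: P(-1) = 11/2. ✓

P(u) = 4u^3 + 5u^2 - 4u + 1/2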